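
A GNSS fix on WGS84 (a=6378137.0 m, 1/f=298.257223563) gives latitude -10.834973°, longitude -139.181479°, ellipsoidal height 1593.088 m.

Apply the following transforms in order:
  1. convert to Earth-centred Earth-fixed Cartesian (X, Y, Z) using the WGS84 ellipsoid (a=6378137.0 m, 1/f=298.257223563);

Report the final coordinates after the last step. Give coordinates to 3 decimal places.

X=-4742565.587 m, Y=-4096348.827 m, Z=-1191381.704 m

start: φ=-10.834973°, λ=-139.181479°, h=1593.088 m
→ ECEF (a=6378137.000, f=1/298.257223563): X=-4742565.5869, Y=-4096348.8272, Z=-1191381.7036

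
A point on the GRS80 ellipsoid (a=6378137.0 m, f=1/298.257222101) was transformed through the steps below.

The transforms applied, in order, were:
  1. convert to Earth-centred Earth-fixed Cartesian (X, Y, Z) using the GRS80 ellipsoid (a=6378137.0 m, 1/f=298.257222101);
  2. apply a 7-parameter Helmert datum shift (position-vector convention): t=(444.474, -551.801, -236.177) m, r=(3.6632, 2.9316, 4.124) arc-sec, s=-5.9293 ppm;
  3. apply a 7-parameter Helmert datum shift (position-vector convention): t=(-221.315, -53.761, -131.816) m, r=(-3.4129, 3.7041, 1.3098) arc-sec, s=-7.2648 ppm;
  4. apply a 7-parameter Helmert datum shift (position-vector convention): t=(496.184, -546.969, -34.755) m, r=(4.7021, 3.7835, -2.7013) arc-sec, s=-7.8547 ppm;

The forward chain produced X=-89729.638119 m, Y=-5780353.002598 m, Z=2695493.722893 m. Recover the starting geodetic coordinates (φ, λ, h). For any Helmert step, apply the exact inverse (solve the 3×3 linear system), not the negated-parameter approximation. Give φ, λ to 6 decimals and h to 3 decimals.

φ=25.154546°, λ=-90.898769°, h=3545.431 m

start: X=-89729.6381, Y=-5780353.0026, Z=2695493.7229 m
→ Helmert⁻¹: X=-90200.2838, Y=-5779791.1620, Z=2695679.7547
→ Helmert⁻¹: X=-90064.7348, Y=-5779823.4222, Z=2695733.9038
→ Helmert⁻¹: X=-90663.6132, Y=-5779256.1941, Z=2696087.4154
→ geod (Bowring, a=6378137.000): φ=25.15454600°, λ=-90.89876900°, h=3545.4310 m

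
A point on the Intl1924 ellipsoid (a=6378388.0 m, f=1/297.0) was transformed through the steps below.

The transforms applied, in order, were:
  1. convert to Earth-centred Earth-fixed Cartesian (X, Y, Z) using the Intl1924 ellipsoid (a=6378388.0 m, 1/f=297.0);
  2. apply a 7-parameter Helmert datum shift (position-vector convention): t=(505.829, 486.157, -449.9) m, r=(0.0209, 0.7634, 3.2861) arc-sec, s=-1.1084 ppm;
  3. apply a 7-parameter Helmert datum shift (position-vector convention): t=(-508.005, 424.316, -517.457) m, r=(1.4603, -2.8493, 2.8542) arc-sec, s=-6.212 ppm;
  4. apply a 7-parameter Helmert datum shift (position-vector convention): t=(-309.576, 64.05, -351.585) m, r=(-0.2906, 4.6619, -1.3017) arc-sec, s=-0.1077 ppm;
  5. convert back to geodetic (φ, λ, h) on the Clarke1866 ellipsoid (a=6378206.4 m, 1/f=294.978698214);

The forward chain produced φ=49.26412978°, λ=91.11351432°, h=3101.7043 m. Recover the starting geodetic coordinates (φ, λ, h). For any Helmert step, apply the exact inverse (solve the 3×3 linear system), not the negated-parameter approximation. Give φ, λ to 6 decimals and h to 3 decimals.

φ=49.276892°, λ=91.108967°, h=3243.044 m

start: φ=49.264130°, λ=91.113514°, h=3101.704 m
→ ECEF (a=6378206.400, f=1/294.978698214): X=-81082.9802, Y=4171592.2022, Z=4811924.8286
→ Helmert⁻¹: X=-80908.5036, Y=4171521.3110, Z=4812280.9803
→ Helmert⁻¹: X=-80276.7964, Y=4171158.0902, Z=4812799.9129
→ Helmert⁻¹: X=-80734.0841, Y=4170678.3299, Z=4813254.4265
→ geod (Bowring, a=6378388.000): φ=49.27689200°, λ=91.10896700°, h=3243.0440 m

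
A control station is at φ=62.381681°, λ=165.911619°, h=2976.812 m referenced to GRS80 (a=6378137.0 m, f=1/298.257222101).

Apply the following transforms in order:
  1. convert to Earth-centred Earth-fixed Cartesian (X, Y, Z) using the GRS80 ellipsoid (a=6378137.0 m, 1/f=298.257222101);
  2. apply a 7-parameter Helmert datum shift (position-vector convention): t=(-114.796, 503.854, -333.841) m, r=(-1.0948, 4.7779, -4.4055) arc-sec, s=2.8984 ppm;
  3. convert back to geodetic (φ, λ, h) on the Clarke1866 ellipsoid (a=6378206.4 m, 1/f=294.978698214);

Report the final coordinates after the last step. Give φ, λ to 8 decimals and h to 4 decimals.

start: φ=62.381681°, λ=165.911619°, h=2976.812 m
→ ECEF (a=6378137.000, f=1/298.257222101): X=-2876741.6364, Y=721967.4055, Z=5630997.9084
→ Helmert 7p (PV): X=-2876718.9138, Y=722564.6830, Z=5630743.1930
→ geod (Bowring, a=6378206.400): φ=62.38139761°, λ=165.90032157°, h=2925.5782 m

φ=62.38139761°, λ=165.90032157°, h=2925.5782 m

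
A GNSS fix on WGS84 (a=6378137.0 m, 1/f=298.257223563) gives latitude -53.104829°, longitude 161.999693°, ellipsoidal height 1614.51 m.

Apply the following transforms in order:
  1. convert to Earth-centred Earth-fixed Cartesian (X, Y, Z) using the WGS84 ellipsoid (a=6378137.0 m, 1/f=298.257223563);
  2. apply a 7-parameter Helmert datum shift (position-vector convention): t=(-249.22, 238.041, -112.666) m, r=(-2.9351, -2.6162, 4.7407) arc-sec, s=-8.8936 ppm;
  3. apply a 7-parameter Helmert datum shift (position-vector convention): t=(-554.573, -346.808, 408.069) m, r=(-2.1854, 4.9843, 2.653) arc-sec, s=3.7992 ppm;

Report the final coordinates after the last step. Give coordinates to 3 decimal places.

start: φ=-53.104829°, λ=161.999693°, h=1614.510 m
→ ECEF (a=6378137.000, f=1/298.257223563): X=-3650458.2181, Y=1186127.4001, Z=-5078847.0101
→ Helmert 7p (PV): X=-3650637.8156, Y=1186198.7222, Z=-5078977.6860
→ Helmert 7p (PV): X=-3651344.2470, Y=1185755.6532, Z=-5078513.2645

X=-3651344.247 m, Y=1185755.653 m, Z=-5078513.265 m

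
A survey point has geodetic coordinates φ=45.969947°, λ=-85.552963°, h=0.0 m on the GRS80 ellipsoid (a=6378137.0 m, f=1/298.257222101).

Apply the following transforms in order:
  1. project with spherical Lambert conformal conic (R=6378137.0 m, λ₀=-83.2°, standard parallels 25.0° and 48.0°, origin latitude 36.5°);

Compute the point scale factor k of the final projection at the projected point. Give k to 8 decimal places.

0.99315060

start: φ=45.969947°, λ=-85.552963°, h=0.000 m
→ into lcc (λ₀=-83.2°): φ=45.96994700°, λ−λ₀=-2.35296300°
scale k = 0.99315060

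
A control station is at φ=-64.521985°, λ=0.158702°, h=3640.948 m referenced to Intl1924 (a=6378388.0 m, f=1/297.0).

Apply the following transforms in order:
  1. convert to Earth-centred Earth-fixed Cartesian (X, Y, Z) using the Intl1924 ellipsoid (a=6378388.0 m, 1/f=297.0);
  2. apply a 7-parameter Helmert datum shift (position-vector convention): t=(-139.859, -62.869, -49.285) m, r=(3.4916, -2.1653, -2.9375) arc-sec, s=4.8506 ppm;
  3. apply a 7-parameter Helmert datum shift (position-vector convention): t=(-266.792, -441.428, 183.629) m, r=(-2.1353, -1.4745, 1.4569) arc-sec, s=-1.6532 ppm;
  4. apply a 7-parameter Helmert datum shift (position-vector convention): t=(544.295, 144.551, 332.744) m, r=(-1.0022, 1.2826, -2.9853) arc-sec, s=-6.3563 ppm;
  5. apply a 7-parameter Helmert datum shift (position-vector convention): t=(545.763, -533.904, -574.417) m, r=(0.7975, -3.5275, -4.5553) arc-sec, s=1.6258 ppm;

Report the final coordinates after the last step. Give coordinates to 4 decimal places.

X=2753703.5688 m, Y=6643.0698 m, Z=-5738421.4879 m

start: φ=-64.521985°, λ=0.158702°, h=3640.948 m
→ ECEF (a=6378388.000, f=1/297.0): X=2752860.3537, Y=7625.0915, Z=-5738401.5433
→ Helmert 7p (PV): X=2752794.1964, Y=7620.1934, Z=-5738449.6352
→ Helmert 7p (PV): X=2752563.8214, Y=7138.7908, Z=-5738236.9197
→ Helmert 7p (PV): X=2753055.0422, Y=7215.5777, Z=-5737884.8524
→ Helmert 7p (PV): X=2753703.5688, Y=6643.0698, Z=-5738421.4879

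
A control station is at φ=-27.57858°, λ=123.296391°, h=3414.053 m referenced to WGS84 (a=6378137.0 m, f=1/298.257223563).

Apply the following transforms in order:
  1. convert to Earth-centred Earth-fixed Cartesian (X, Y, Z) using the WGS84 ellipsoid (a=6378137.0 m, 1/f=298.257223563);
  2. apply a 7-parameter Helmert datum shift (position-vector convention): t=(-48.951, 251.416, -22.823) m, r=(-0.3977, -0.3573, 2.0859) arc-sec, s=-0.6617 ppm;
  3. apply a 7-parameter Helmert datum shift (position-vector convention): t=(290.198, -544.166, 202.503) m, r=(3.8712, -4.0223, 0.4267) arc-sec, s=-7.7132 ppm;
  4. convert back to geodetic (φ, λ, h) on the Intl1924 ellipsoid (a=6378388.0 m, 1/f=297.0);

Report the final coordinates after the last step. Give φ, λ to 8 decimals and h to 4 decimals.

φ=-27.57925557°, λ=123.29587222°, h=2711.6694 m

start: φ=-27.578580°, λ=123.296391°, h=3414.053 m
→ ECEF (a=6378137.000, f=1/298.257223563): X=-3107455.8448, Y=4731298.8369, Z=-2936771.8616
→ Helmert 7p (PV): X=-3107545.4987, Y=4731510.0349, Z=-2936807.2466
→ Helmert 7p (PV): X=-3107183.8503, Y=4730978.0632, Z=-2936553.8893
→ geod (Bowring, a=6378388.000): φ=-27.57925557°, λ=123.29587222°, h=2711.6694 m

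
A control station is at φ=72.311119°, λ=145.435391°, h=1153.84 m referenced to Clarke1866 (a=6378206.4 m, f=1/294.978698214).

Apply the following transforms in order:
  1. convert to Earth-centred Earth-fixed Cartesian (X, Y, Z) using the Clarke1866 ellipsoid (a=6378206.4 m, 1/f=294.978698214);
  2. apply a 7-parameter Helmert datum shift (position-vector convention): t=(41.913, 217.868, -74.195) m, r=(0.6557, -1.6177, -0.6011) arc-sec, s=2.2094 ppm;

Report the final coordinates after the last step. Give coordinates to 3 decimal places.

start: φ=72.311119°, λ=145.435391°, h=1153.840 m
→ ECEF (a=6378206.400, f=1/294.978698214): X=-1601136.8925, Y=1103091.3068, Z=6055242.5284
→ Helmert 7p (PV): X=-1601142.7928, Y=1103297.0288, Z=6055172.6610

X=-1601142.793 m, Y=1103297.029 m, Z=6055172.661 m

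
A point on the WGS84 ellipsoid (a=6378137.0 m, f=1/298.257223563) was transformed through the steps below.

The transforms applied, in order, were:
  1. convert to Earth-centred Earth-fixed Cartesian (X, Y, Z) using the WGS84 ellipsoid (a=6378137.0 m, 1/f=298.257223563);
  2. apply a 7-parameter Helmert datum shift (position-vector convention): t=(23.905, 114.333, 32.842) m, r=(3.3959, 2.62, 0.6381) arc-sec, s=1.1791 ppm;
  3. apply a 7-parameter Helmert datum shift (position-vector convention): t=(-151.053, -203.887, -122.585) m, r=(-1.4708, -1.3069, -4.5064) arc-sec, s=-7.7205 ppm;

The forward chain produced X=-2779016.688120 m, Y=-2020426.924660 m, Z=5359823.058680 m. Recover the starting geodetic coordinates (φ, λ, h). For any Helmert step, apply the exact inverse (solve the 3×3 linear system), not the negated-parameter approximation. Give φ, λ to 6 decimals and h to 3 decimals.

φ=57.514730°, λ=-143.981641°, h=3610.011 m

start: X=-2779016.6881, Y=-2020426.9247, Z=5359823.0587 m
→ Helmert⁻¹: X=-2778808.9888, Y=-2020337.5655, Z=5359990.2258
→ Helmert⁻¹: X=-2778903.9502, Y=-2020352.6743, Z=5359949.0286
→ geod (Bowring, a=6378137.000): φ=57.51473000°, λ=-143.98164100°, h=3610.0110 m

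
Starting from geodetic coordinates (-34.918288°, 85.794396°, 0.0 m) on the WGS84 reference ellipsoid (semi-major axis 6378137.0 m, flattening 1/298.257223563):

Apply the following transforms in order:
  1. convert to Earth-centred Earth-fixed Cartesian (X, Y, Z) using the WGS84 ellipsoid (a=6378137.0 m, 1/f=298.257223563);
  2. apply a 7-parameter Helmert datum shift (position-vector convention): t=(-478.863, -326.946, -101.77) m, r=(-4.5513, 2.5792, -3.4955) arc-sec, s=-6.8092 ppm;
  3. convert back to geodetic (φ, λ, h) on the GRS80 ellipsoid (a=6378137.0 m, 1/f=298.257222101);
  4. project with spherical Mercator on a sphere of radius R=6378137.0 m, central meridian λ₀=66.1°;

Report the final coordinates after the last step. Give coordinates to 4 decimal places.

E=2192862.6690 m, N=-4153316.3792 m

start: φ=-34.918288°, λ=85.794396°, h=0.000 m
→ ECEF (a=6378137.000, f=1/298.257223563): X=383958.1586, Y=5221523.1709, Z=-3630437.4967
→ Helmert 7p (PV): X=383519.7721, Y=5221074.0575, Z=-3630634.5612
→ geod (Bowring, a=6378137.000): φ=-34.92222154°, λ=85.79882052°, h=-280.8000 m
→ merc (R=6378137.0, λ₀=66.1°): E=2192862.6690, N=-4153316.3792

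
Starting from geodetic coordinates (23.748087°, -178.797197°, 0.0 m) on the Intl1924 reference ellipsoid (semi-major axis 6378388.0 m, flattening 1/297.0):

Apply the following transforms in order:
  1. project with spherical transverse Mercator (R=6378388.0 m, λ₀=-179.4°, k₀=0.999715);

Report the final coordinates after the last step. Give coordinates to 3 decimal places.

E=61407.387 m, N=2643105.617 m

start: φ=23.748087°, λ=-178.797197°, h=0.000 m
→ tm (R=6378388.0, λ₀=-179.4°): E=61407.3869, N=2643105.6172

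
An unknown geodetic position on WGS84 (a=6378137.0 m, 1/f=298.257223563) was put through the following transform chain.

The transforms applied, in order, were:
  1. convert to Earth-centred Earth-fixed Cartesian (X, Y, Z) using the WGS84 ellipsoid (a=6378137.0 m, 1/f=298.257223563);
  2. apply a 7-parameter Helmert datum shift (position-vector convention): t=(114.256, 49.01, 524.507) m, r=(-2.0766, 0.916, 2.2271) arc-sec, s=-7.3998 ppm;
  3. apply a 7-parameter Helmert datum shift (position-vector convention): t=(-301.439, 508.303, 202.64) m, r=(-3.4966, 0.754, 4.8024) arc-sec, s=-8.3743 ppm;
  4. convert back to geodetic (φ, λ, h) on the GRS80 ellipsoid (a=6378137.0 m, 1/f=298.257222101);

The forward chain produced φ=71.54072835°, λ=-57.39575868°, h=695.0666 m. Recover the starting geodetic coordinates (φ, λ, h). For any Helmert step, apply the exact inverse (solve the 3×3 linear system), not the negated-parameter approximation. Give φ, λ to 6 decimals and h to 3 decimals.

start: φ=71.540728°, λ=-57.395759°, h=695.067 m
→ ECEF (a=6378137.000, f=1/298.257222101): X=1091590.9183, Y=-1706594.8050, Z=6028314.1618
→ Helmert⁻¹: X=1091839.7161, Y=-1707245.0138, Z=6028137.0535
→ Helmert⁻¹: X=1091688.3356, Y=-1707379.1290, Z=6027644.8087
→ geod (Bowring, a=6378137.000): φ=71.53276600°, λ=-57.40538700°, h=286.0490 m

φ=71.532766°, λ=-57.405387°, h=286.049 m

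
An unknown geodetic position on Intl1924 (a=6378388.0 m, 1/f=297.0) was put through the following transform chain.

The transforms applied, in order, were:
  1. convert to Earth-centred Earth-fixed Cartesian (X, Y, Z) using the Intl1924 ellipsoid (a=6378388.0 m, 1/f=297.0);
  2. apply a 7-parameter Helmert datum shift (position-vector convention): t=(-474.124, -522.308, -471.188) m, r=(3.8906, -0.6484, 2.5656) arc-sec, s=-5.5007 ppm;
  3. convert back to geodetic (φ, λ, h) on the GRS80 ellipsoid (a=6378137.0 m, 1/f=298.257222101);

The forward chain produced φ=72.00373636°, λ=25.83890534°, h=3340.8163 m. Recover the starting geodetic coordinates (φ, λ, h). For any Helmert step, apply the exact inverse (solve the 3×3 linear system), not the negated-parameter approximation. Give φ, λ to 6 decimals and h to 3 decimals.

start: φ=72.003736°, λ=25.838905°, h=3340.816 m
→ ECEF (a=6378137.000, f=1/298.257222101): X=1779870.0468, Y=861914.3046, Z=6046992.4690
→ Helmert⁻¹: X=1780383.7029, Y=862533.2800, Z=6047475.0565
→ geod (Bowring, a=6378388.000): φ=71.99931800°, λ=25.84855600°, h=3857.6210 m

φ=71.999318°, λ=25.848556°, h=3857.621 m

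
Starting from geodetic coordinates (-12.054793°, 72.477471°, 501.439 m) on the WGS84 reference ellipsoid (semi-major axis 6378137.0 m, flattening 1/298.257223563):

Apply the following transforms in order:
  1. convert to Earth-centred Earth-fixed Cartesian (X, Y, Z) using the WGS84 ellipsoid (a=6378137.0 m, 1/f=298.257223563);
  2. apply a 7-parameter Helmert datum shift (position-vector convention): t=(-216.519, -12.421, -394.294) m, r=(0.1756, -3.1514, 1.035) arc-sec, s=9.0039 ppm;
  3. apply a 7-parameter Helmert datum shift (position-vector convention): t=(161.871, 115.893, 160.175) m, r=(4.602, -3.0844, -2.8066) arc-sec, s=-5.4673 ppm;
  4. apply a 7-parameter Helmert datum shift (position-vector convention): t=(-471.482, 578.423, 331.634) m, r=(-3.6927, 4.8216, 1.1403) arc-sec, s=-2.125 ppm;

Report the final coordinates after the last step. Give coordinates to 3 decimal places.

X=1877913.576 m, Y=5950088.148 m, Z=-1323295.722 m

start: φ=-12.054793°, λ=72.477471°, h=501.439 m
→ ECEF (a=6378137.000, f=1/298.257223563): X=1878409.7667, Y=5949396.6329, Z=-1323435.5360
→ Helmert 7p (PV): X=1878200.5277, Y=5949448.3320, Z=-1323807.9817
→ Helmert 7p (PV): X=1878452.8780, Y=5949535.6769, Z=-1323479.7452
→ Helmert 7p (PV): X=1877913.5760, Y=5950088.1480, Z=-1323295.7216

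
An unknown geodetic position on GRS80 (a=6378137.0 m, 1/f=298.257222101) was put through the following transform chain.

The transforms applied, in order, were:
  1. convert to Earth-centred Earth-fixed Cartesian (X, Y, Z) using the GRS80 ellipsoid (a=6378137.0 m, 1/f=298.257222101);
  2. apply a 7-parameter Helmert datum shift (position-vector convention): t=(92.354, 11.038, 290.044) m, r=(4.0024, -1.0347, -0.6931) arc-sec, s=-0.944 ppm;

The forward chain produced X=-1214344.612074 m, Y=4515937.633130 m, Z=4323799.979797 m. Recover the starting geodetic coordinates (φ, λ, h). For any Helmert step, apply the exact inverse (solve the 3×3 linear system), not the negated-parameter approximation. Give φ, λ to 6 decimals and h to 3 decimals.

start: X=-1214344.6121, Y=4515937.6331, Z=4323799.9798 m
→ Helmert⁻¹: X=-1214431.5995, Y=4516010.6701, Z=4323432.4797
→ geod (Bowring, a=6378137.000): φ=42.94560200°, λ=105.05171900°, h=517.2270 m

φ=42.945602°, λ=105.051719°, h=517.227 m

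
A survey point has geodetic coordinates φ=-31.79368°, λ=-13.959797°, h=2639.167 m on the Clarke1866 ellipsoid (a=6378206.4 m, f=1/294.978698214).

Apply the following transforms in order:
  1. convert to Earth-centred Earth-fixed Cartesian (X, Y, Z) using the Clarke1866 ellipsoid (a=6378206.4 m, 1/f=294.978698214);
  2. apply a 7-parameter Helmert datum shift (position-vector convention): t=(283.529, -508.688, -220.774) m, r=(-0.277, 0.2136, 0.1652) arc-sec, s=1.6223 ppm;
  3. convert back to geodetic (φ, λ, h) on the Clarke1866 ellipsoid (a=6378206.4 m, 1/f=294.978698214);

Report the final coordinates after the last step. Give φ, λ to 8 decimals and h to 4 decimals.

φ=-31.79352067°, λ=-13.96429407°, h=3104.0249 m

start: φ=-31.793680°, λ=-13.959797°, h=2639.167 m
→ ECEF (a=6378206.400, f=1/294.978698214): X=5268175.2932, Y=-1309577.9715, Z=-3342219.6752
→ Helmert 7p (PV): X=5268464.9565, Y=-1310089.0530, Z=-3342449.5682
→ geod (Bowring, a=6378206.400): φ=-31.79352067°, λ=-13.96429407°, h=3104.0249 m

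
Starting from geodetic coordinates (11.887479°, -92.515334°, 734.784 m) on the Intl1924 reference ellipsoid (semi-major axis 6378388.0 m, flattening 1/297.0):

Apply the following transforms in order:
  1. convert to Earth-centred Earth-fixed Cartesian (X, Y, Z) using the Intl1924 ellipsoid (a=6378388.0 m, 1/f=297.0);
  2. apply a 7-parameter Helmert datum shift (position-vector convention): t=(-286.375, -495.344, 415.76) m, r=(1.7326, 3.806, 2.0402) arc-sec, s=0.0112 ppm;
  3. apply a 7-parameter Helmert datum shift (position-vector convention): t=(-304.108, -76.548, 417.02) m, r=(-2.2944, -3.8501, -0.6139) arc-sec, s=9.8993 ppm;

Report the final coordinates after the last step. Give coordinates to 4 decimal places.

X=-274544.4715 m, Y=-6237823.4793 m, Z=1306253.7044 m

start: φ=11.887479°, λ=-92.515334°, h=734.784 m
→ ECEF (a=6378388.000, f=1/297.0): X=-273994.1127, Y=-6237191.4342, Z=1305391.0515
→ Helmert 7p (PV): X=-274194.7106, Y=-6237700.5234, Z=1305759.4902
→ Helmert 7p (PV): X=-274544.4715, Y=-6237823.4793, Z=1306253.7044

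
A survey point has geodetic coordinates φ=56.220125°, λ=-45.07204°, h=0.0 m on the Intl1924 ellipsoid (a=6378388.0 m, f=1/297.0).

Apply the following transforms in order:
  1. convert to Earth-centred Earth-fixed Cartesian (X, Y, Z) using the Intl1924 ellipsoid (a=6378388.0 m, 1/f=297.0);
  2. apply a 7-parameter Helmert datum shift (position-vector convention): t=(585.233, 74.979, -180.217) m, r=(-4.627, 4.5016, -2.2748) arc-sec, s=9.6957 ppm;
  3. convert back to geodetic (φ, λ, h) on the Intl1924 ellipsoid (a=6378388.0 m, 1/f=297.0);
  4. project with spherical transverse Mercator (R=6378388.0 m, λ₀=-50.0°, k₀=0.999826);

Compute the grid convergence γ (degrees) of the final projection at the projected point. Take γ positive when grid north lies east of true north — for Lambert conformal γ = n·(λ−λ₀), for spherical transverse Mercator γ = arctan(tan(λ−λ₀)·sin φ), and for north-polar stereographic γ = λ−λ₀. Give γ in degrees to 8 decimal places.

start: φ=56.220125°, λ=-45.072040°, h=0.000 m
→ ECEF (a=6378388.000, f=1/297.0): X=2510370.0786, Y=-2516690.7825, Z=5278217.9418
→ Helmert 7p (PV): X=2511067.0906, Y=-2516549.4867, Z=5278090.5689
→ geod (Bowring, a=6378388.000): φ=56.21656105°, λ=-45.06247852°, h=112.2375 m
→ into tm (λ₀=-50.0°): φ=56.21656105°, λ−λ₀=4.93752148°
convergence γ = 4.10693812°

4.10693812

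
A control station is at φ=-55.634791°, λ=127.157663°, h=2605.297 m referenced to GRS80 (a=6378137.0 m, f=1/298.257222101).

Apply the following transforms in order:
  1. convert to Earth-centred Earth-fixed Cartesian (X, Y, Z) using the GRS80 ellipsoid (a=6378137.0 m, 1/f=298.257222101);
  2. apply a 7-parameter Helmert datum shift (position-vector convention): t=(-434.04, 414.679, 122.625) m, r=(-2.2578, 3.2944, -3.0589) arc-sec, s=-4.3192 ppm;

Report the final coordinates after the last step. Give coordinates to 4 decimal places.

start: φ=-55.634791°, λ=127.157663°, h=2605.297 m
→ ECEF (a=6378137.000, f=1/298.257222101): X=-2180447.6055, Y=2877045.5899, Z=-5243747.7113
→ Helmert 7p (PV): X=-2180913.3127, Y=2877422.7798, Z=-5243599.1046

X=-2180913.3127 m, Y=2877422.7798 m, Z=-5243599.1046 m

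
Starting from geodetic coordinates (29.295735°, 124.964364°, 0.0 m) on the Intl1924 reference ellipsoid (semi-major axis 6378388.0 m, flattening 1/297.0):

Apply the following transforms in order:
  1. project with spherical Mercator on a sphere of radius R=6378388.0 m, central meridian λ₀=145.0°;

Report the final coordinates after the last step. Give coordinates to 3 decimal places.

start: φ=29.295735°, λ=124.964364°, h=0.000 m
→ merc (R=6378388.0, λ₀=145.0°): E=-2230444.5689, N=3413474.9167

E=-2230444.569 m, N=3413474.917 m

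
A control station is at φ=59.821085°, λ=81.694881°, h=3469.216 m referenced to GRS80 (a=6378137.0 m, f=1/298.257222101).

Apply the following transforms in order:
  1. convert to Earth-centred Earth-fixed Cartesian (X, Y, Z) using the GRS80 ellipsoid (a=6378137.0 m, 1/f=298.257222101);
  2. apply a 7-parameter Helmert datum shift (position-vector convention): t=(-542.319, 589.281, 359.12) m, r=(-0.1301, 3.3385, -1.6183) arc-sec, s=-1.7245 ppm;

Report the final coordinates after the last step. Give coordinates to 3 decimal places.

start: φ=59.821085°, λ=81.694881°, h=3469.216 m
→ ECEF (a=6378137.000, f=1/298.257222101): X=464547.6558, Y=3182367.9588, Z=5493482.6671
→ Helmert 7p (PV): X=464118.4183, Y=3182951.5720, Z=5493822.7874

X=464118.418 m, Y=3182951.572 m, Z=5493822.787 m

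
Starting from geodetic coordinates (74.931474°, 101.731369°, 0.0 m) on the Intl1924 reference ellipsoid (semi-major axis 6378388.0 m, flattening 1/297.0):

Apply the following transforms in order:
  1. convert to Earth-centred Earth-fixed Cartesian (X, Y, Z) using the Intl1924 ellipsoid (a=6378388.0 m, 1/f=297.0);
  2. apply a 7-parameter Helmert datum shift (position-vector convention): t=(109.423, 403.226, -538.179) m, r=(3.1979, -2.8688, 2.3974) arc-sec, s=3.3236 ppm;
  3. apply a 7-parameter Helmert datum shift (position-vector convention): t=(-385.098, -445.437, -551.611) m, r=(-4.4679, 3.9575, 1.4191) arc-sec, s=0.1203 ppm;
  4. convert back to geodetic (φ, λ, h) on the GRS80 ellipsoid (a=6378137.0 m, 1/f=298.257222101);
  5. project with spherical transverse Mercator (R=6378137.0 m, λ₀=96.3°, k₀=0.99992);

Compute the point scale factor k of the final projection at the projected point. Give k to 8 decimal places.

start: φ=74.931474°, λ=101.731369°, h=0.000 m
→ ECEF (a=6378388.000, f=1/297.0): X=-338215.7210, Y=1628690.9351, Z=6136929.7897
→ Helmert 7p (PV): X=-338211.7070, Y=1629000.4968, Z=6136432.5545
→ Helmert 7p (PV): X=-338490.3166, Y=1628685.8501, Z=6135852.8850
→ geod (Bowring, a=6378137.000): φ=74.92811298°, λ=101.74066499°, h=-860.8123 m
→ into tm (λ₀=96.3°): φ=74.92811298°, λ−λ₀=5.44066499°
scale k = 1.00022404

1.00022404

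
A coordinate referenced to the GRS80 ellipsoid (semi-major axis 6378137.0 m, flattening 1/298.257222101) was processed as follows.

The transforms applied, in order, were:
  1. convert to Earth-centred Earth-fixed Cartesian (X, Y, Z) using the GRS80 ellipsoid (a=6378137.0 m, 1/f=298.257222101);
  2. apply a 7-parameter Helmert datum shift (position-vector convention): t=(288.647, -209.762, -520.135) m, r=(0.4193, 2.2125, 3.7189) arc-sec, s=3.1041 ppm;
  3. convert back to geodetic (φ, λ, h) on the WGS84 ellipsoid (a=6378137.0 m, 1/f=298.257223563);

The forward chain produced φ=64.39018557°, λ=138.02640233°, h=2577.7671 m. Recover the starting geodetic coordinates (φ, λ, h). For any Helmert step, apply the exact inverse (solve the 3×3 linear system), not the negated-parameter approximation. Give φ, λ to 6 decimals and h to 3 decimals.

φ=64.388800°, λ=138.026810°, h=3180.288 m

start: φ=64.390186°, λ=138.026402°, h=2577.767 m
→ ECEF (a=6378137.000, f=1/298.257223563): X=-2056046.3607, Y=1849557.6113, Z=5730974.4684
→ Helmert⁻¹: X=-2056356.7515, Y=1849810.3580, Z=5731450.9945
→ geod (Bowring, a=6378137.000): φ=64.38880000°, λ=138.02681000°, h=3180.2880 m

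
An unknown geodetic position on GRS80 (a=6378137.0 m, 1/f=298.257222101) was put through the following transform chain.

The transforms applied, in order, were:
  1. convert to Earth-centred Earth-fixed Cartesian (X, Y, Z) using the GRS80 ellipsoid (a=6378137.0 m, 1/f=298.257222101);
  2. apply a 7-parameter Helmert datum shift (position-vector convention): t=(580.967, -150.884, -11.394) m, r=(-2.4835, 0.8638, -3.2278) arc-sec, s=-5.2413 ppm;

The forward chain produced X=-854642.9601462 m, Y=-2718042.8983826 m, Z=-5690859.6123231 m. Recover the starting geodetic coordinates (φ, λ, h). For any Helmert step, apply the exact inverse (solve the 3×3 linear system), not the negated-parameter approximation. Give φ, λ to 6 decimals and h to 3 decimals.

start: X=-854642.9601, Y=-2718042.8984, Z=-5690859.6123 m
→ Helmert⁻¹: X=-855162.0460, Y=-2717851.1214, Z=-5690914.3511
→ geod (Bowring, a=6378137.000): φ=-63.55837500°, λ=-107.46599400°, h=3295.3180 m

φ=-63.558375°, λ=-107.465994°, h=3295.318 m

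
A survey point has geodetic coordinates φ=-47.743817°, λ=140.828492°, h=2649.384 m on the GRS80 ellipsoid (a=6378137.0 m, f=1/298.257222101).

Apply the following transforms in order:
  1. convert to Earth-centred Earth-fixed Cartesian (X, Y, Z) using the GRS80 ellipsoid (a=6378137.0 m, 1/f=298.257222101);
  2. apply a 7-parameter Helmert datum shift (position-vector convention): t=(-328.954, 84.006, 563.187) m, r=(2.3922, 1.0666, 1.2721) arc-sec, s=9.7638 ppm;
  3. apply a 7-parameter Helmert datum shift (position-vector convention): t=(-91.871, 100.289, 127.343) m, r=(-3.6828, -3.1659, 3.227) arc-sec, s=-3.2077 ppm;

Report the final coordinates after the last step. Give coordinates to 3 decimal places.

X=-3333000.260 m, Y=2715299.937 m, Z=-4699121.393 m

start: φ=-47.743817°, λ=140.828492°, h=2649.384 m
→ ECEF (a=6378137.000, f=1/298.257222101): X=-3332546.1842, Y=2715199.9336, Z=-4699730.1949
→ Helmert 7p (PV): X=-3332948.7248, Y=2715344.4038, Z=-4699164.1718
→ Helmert 7p (PV): X=-3333000.2601, Y=2715299.9372, Z=-4699121.3932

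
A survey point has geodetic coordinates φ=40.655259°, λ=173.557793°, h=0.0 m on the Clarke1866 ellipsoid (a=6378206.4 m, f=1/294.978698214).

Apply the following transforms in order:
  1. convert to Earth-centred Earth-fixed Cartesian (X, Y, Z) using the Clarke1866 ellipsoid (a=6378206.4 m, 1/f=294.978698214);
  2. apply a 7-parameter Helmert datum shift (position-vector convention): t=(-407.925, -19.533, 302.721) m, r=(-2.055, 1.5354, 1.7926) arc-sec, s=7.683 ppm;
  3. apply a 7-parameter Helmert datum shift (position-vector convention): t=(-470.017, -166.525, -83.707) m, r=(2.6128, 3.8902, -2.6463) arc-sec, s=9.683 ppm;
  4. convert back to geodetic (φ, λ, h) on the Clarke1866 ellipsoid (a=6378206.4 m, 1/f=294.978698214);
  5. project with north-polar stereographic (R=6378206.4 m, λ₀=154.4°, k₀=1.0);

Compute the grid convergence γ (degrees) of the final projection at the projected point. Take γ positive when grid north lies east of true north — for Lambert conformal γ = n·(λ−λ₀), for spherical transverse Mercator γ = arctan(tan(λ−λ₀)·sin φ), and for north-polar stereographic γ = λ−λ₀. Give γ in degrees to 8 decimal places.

start: φ=40.655259°, λ=173.557793°, h=0.000 m
→ ECEF (a=6378206.400, f=1/294.978698214): X=-4815151.3202, Y=543697.7711, Z=4133255.9710
→ Helmert 7p (PV): X=-4815570.1977, Y=543681.7473, Z=4133620.8743
→ Helmert 7p (PV): X=-4816001.9068, Y=543529.9073, Z=4133674.9038
→ geod (Bowring, a=6378206.400): φ=40.65327292°, λ=173.56089318°, h=899.8751 m
→ into stereo (λ₀=154.4°): φ=40.65327292°, λ−λ₀=19.16089318°
convergence γ = 19.16089318°

19.16089318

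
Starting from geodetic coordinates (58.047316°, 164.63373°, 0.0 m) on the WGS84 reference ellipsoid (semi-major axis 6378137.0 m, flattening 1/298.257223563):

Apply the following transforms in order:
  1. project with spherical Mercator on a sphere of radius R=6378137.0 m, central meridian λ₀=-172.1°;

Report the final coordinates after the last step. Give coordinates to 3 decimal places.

start: φ=58.047316°, λ=164.633730°, h=0.000 m
→ merc (R=6378137.0, λ₀=-172.1°): E=-2589989.3291, N=7977263.7241

E=-2589989.329 m, N=7977263.724 m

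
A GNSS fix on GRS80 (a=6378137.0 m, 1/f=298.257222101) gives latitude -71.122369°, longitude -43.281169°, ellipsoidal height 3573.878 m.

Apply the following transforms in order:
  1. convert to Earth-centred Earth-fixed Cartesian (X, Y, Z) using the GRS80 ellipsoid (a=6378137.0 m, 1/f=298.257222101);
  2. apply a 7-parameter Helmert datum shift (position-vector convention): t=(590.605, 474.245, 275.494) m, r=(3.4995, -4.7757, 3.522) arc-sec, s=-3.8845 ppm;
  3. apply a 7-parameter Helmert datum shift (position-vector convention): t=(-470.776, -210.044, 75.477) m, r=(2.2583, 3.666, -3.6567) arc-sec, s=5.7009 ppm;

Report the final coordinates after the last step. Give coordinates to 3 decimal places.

X=1507839.742 m, Y=-1419407.318 m, Z=-6015786.201 m

start: φ=-71.122369°, λ=-43.281169°, h=3573.878 m
→ ECEF (a=6378137.000, f=1/298.257222101): X=1507685.7165, Y=-1419835.8791, Z=-6016094.7159
→ Helmert 7p (PV): X=1508434.0003, Y=-1419228.3059, Z=-6015785.0336
→ Helmert 7p (PV): X=1507839.7424, Y=-1419407.3182, Z=-6015786.2005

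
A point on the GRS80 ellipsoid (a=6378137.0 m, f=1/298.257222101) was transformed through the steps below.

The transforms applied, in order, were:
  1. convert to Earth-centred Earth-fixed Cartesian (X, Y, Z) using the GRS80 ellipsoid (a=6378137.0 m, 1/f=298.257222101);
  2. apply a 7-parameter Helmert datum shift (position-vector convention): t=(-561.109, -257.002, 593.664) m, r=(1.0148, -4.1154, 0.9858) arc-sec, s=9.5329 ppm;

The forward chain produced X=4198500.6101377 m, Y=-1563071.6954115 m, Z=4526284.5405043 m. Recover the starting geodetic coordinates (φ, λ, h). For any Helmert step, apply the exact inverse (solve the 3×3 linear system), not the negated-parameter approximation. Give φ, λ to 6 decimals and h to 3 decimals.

φ=45.479162°, λ=-20.413959°, h=1018.263 m

start: X=4198500.6101, Y=-1563071.6954, Z=4526284.5405 m
→ Helmert⁻¹: X=4199104.5155, Y=-1562797.5988, Z=4525571.6421
→ geod (Bowring, a=6378137.000): φ=45.47916200°, λ=-20.41395900°, h=1018.2630 m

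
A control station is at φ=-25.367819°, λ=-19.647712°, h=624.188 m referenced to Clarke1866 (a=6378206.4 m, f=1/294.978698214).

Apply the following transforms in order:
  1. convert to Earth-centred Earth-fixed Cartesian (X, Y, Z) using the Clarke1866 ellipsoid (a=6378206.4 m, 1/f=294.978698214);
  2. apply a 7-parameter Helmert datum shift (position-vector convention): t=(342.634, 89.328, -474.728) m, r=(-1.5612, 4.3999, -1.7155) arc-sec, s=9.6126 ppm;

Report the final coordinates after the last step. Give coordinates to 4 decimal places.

X=5431875.4157 m, Y=-1939182.6926 m, Z=-2716661.2272 m

start: φ=-25.367819°, λ=-19.647712°, h=624.188 m
→ ECEF (a=6378206.400, f=1/294.978698214): X=5431554.6363, Y=-1939187.6476, Z=-2716059.2052
→ Helmert 7p (PV): X=5431875.4157, Y=-1939182.6926, Z=-2716661.2272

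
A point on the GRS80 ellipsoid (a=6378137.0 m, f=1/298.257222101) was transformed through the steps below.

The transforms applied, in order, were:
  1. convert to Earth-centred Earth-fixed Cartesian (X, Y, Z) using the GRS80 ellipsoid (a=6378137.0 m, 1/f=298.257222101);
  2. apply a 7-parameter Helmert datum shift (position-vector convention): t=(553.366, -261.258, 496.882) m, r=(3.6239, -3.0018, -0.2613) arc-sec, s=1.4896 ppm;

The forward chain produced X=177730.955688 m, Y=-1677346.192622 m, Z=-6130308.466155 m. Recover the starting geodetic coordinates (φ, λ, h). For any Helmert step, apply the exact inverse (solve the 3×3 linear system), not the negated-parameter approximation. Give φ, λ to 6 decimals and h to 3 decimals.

start: X=177730.9557, Y=-1677346.1926, Z=-6130308.4662 m
→ Helmert⁻¹: X=177090.2285, Y=-1677189.9246, Z=-6130769.3261
→ geod (Bowring, a=6378137.000): φ=-74.71708800°, λ=-83.97261700°, h=261.0800 m

φ=-74.717088°, λ=-83.972617°, h=261.080 m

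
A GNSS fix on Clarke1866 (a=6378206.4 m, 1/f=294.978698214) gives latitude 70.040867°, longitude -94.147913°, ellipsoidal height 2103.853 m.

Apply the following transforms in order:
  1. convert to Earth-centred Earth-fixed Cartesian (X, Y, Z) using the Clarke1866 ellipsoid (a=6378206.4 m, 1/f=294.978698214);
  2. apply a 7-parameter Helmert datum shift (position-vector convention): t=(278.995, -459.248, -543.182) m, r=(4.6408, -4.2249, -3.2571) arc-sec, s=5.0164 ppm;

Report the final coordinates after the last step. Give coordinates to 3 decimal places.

start: φ=70.040867°, λ=-94.147913°, h=2103.853 m
→ ECEF (a=6378206.400, f=1/294.978698214): X=-158005.0795, Y=-2178734.9538, Z=5974390.8040
→ Helmert 7p (PV): X=-157883.6548, Y=-2179337.0561, Z=5973825.3354

X=-157883.655 m, Y=-2179337.056 m, Z=5973825.335 m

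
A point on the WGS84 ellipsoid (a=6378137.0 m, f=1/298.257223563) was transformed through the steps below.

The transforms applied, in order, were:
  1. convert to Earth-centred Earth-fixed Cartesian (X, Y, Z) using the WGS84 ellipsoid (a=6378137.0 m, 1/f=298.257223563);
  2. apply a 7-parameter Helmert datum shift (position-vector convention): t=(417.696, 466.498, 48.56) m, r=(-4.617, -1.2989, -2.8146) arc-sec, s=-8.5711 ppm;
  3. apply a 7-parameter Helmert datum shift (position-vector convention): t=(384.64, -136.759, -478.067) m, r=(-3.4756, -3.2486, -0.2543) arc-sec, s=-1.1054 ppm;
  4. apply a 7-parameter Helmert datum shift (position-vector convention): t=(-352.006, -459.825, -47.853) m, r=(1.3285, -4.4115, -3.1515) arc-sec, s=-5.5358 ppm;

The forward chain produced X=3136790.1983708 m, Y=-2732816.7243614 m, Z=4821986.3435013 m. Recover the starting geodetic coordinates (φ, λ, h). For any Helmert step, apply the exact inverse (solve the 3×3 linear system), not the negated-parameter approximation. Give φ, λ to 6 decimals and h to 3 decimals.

φ=49.406166°, λ=-41.063591°, h=2948.012 m

start: X=3136790.1984, Y=-2732816.7244, Z=4821986.3435 m
→ Helmert⁻¹: X=3137304.4485, Y=-2732293.0333, Z=4822011.3892
→ Helmert⁻¹: X=3137002.5958, Y=-2732236.6852, Z=4822399.3416
→ Helmert⁻¹: X=3136679.4417, Y=-2732791.7458, Z=4822311.1920
→ geod (Bowring, a=6378137.000): φ=49.40616600°, λ=-41.06359100°, h=2948.0120 m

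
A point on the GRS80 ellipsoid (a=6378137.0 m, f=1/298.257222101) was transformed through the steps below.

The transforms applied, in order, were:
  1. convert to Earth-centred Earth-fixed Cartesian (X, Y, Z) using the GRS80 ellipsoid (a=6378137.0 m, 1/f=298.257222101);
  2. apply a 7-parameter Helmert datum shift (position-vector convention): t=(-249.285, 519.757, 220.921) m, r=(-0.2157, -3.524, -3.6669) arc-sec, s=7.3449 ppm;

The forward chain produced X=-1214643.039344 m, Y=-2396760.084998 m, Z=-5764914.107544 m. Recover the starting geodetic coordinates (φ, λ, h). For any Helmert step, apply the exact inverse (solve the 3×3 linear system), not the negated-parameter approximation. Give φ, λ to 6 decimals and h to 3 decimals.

start: X=-1214643.0393, Y=-2396760.0850, Z=-5764914.1075 m
→ Helmert⁻¹: X=-1214440.7122, Y=-2397277.7954, Z=-5765074.4429
→ geod (Bowring, a=6378137.000): φ=-65.15485900°, λ=-116.86638900°, h=97.9770 m

φ=-65.154859°, λ=-116.866389°, h=97.977 m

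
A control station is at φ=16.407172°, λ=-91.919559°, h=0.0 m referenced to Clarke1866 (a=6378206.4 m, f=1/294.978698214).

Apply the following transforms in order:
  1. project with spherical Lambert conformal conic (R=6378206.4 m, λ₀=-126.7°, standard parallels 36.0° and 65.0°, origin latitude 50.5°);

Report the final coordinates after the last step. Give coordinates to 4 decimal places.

start: φ=16.407172°, λ=-91.919559°, h=0.000 m
→ lcc (R=6378206.4, λ₀=-126.7°): E=4070135.0658, N=-2908025.4217

E=4070135.0658 m, N=-2908025.4217 m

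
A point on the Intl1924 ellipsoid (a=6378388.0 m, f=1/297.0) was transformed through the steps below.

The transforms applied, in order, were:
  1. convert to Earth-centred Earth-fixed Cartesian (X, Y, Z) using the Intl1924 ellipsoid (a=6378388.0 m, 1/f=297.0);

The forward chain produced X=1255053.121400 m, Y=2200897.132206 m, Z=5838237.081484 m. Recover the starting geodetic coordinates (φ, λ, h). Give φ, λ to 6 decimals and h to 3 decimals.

φ=66.681529°, λ=60.306216°, h=3983.593 m

start: X=1255053.1214, Y=2200897.1322, Z=5838237.0815 m
→ geod (Bowring, a=6378388.000): φ=66.68152900°, λ=60.30621600°, h=3983.5930 m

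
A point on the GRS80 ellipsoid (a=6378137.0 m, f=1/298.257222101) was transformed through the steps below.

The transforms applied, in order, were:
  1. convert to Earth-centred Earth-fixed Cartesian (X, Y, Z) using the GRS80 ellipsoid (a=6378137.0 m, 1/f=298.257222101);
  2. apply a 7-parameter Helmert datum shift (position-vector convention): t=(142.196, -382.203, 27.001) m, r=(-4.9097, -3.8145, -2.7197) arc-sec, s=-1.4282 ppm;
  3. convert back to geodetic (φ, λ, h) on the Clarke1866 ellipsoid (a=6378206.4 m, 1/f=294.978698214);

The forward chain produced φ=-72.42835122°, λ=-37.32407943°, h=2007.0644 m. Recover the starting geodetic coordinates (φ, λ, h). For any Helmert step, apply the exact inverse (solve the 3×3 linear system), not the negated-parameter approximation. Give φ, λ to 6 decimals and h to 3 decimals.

start: φ=-72.428351°, λ=-37.324079°, h=2007.064 m
→ ECEF (a=6378206.400, f=1/294.978698214): X=1536462.1522, Y=-1171491.2809, Z=-6060018.9951
→ Helmert⁻¹: X=1536225.5189, Y=-1170946.2464, Z=-6060110.9328
→ geod (Bowring, a=6378137.000): φ=-72.43179900°, λ=-37.31547900°, h=1791.3900 m

φ=-72.431799°, λ=-37.315479°, h=1791.390 m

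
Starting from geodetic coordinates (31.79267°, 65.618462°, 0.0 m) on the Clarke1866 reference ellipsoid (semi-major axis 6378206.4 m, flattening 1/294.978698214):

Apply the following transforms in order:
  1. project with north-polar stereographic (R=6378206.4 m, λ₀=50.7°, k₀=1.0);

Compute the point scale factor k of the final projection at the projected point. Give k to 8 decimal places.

start: φ=31.792670°, λ=65.618462°, h=0.000 m
→ into stereo (λ₀=50.7°): φ=31.79267000°, λ−λ₀=14.91846200°
scale k = 1.30988889

1.30988889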